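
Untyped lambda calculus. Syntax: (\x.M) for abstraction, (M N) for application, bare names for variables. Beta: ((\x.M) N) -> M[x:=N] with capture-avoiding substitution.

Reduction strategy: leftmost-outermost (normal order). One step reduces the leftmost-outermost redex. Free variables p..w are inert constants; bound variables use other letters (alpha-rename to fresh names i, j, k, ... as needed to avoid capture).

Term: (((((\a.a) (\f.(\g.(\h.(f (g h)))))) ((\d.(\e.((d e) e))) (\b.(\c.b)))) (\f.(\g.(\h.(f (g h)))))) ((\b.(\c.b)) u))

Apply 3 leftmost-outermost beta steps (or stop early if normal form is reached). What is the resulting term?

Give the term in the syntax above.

Step 0: (((((\a.a) (\f.(\g.(\h.(f (g h)))))) ((\d.(\e.((d e) e))) (\b.(\c.b)))) (\f.(\g.(\h.(f (g h)))))) ((\b.(\c.b)) u))
Step 1: ((((\f.(\g.(\h.(f (g h))))) ((\d.(\e.((d e) e))) (\b.(\c.b)))) (\f.(\g.(\h.(f (g h)))))) ((\b.(\c.b)) u))
Step 2: (((\g.(\h.(((\d.(\e.((d e) e))) (\b.(\c.b))) (g h)))) (\f.(\g.(\h.(f (g h)))))) ((\b.(\c.b)) u))
Step 3: ((\h.(((\d.(\e.((d e) e))) (\b.(\c.b))) ((\f.(\g.(\h.(f (g h))))) h))) ((\b.(\c.b)) u))

Answer: ((\h.(((\d.(\e.((d e) e))) (\b.(\c.b))) ((\f.(\g.(\h.(f (g h))))) h))) ((\b.(\c.b)) u))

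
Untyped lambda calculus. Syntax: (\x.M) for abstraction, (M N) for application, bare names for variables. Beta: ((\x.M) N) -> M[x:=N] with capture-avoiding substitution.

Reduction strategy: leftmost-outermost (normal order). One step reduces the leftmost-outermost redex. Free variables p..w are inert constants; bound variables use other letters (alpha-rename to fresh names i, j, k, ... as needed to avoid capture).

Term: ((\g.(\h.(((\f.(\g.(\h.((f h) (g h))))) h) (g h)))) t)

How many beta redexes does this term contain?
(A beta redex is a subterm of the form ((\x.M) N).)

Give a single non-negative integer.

Term: ((\g.(\h.(((\f.(\g.(\h.((f h) (g h))))) h) (g h)))) t)
  Redex: ((\g.(\h.(((\f.(\g.(\h.((f h) (g h))))) h) (g h)))) t)
  Redex: ((\f.(\g.(\h.((f h) (g h))))) h)
Total redexes: 2

Answer: 2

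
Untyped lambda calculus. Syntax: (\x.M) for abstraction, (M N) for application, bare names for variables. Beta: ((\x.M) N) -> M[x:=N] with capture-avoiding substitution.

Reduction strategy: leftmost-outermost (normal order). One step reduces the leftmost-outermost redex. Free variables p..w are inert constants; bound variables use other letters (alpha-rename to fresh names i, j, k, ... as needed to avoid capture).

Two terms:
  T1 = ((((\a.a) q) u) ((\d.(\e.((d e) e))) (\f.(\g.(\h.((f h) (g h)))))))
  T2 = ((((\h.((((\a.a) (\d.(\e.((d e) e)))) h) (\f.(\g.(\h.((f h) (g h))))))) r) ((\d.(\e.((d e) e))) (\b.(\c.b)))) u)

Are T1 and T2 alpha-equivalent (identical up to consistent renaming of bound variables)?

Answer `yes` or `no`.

Term 1: ((((\a.a) q) u) ((\d.(\e.((d e) e))) (\f.(\g.(\h.((f h) (g h)))))))
Term 2: ((((\h.((((\a.a) (\d.(\e.((d e) e)))) h) (\f.(\g.(\h.((f h) (g h))))))) r) ((\d.(\e.((d e) e))) (\b.(\c.b)))) u)
Alpha-equivalence: compare structure up to binder renaming.
Result: False

Answer: no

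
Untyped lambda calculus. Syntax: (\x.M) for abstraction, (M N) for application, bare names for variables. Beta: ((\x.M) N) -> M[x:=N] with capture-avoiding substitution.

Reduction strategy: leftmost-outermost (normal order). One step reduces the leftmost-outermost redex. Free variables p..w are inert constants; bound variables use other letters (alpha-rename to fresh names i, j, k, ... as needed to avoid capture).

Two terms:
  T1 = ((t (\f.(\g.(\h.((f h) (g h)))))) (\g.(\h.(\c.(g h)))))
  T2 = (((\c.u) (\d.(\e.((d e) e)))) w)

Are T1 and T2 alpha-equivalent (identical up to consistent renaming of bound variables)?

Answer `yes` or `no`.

Term 1: ((t (\f.(\g.(\h.((f h) (g h)))))) (\g.(\h.(\c.(g h)))))
Term 2: (((\c.u) (\d.(\e.((d e) e)))) w)
Alpha-equivalence: compare structure up to binder renaming.
Result: False

Answer: no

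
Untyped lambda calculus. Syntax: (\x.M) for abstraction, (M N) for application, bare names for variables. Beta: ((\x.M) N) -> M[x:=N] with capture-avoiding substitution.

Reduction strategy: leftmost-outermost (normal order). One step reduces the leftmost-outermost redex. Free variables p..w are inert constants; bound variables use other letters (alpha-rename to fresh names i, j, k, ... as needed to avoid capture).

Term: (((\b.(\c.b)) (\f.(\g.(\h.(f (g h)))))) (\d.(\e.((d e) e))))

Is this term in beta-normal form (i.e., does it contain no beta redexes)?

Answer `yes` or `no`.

Answer: no

Derivation:
Term: (((\b.(\c.b)) (\f.(\g.(\h.(f (g h)))))) (\d.(\e.((d e) e))))
Found 1 beta redex(es).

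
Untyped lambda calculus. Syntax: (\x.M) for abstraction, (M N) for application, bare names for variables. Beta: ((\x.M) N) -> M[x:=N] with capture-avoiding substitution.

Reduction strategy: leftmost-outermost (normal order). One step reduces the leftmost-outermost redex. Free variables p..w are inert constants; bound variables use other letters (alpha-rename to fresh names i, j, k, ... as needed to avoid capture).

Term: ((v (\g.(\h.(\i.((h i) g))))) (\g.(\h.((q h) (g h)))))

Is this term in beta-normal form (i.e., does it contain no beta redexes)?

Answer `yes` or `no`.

Term: ((v (\g.(\h.(\i.((h i) g))))) (\g.(\h.((q h) (g h)))))
No beta redexes found.

Answer: yes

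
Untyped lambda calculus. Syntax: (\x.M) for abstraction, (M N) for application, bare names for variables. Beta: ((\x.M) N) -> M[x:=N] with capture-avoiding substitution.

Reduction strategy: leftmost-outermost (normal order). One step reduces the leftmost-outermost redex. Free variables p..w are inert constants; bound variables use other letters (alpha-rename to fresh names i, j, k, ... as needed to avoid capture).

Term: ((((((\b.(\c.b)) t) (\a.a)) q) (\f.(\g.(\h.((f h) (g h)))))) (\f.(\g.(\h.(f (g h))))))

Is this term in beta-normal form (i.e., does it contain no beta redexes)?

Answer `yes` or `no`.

Term: ((((((\b.(\c.b)) t) (\a.a)) q) (\f.(\g.(\h.((f h) (g h)))))) (\f.(\g.(\h.(f (g h))))))
Found 1 beta redex(es).

Answer: no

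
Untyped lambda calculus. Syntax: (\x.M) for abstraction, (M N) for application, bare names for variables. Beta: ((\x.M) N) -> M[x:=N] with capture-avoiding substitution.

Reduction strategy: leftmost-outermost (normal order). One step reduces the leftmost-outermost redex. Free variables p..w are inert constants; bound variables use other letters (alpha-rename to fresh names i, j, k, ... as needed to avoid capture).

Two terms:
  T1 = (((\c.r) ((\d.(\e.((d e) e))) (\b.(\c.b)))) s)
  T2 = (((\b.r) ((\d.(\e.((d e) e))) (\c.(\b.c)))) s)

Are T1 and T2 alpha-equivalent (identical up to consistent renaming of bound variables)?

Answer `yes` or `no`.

Term 1: (((\c.r) ((\d.(\e.((d e) e))) (\b.(\c.b)))) s)
Term 2: (((\b.r) ((\d.(\e.((d e) e))) (\c.(\b.c)))) s)
Alpha-equivalence: compare structure up to binder renaming.
Result: True

Answer: yes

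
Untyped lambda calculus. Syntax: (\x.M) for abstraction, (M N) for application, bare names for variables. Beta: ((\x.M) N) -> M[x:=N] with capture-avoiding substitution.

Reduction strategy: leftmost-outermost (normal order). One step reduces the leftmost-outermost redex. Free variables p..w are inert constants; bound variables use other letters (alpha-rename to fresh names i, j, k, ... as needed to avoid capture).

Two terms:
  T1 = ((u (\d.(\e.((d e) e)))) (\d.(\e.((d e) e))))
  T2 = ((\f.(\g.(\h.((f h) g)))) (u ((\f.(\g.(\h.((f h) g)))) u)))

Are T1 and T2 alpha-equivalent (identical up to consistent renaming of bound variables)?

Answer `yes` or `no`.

Answer: no

Derivation:
Term 1: ((u (\d.(\e.((d e) e)))) (\d.(\e.((d e) e))))
Term 2: ((\f.(\g.(\h.((f h) g)))) (u ((\f.(\g.(\h.((f h) g)))) u)))
Alpha-equivalence: compare structure up to binder renaming.
Result: False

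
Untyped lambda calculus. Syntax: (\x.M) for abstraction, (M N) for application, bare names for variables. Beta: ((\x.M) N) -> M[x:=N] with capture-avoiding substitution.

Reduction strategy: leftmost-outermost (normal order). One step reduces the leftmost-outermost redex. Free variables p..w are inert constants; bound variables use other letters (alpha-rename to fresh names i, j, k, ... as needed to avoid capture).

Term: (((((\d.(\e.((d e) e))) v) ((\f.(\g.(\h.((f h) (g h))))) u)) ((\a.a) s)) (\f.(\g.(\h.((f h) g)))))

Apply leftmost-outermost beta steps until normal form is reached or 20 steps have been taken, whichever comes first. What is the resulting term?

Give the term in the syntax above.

Step 0: (((((\d.(\e.((d e) e))) v) ((\f.(\g.(\h.((f h) (g h))))) u)) ((\a.a) s)) (\f.(\g.(\h.((f h) g)))))
Step 1: ((((\e.((v e) e)) ((\f.(\g.(\h.((f h) (g h))))) u)) ((\a.a) s)) (\f.(\g.(\h.((f h) g)))))
Step 2: ((((v ((\f.(\g.(\h.((f h) (g h))))) u)) ((\f.(\g.(\h.((f h) (g h))))) u)) ((\a.a) s)) (\f.(\g.(\h.((f h) g)))))
Step 3: ((((v (\g.(\h.((u h) (g h))))) ((\f.(\g.(\h.((f h) (g h))))) u)) ((\a.a) s)) (\f.(\g.(\h.((f h) g)))))
Step 4: ((((v (\g.(\h.((u h) (g h))))) (\g.(\h.((u h) (g h))))) ((\a.a) s)) (\f.(\g.(\h.((f h) g)))))
Step 5: ((((v (\g.(\h.((u h) (g h))))) (\g.(\h.((u h) (g h))))) s) (\f.(\g.(\h.((f h) g)))))

Answer: ((((v (\g.(\h.((u h) (g h))))) (\g.(\h.((u h) (g h))))) s) (\f.(\g.(\h.((f h) g)))))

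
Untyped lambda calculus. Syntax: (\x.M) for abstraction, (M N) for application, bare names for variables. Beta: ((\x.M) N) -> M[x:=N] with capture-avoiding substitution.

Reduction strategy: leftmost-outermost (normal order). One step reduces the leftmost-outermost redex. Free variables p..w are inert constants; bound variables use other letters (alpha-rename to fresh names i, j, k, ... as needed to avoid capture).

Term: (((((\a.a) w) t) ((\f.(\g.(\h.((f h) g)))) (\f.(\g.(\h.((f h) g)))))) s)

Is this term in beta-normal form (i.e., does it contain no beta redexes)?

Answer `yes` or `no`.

Answer: no

Derivation:
Term: (((((\a.a) w) t) ((\f.(\g.(\h.((f h) g)))) (\f.(\g.(\h.((f h) g)))))) s)
Found 2 beta redex(es).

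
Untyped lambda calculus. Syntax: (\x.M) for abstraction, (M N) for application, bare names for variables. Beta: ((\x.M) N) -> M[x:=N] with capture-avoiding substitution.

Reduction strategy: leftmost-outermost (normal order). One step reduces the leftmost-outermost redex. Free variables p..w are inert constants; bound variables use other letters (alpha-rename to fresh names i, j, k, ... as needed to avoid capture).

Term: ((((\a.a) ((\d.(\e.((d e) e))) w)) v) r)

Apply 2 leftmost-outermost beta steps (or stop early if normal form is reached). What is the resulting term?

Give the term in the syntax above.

Step 0: ((((\a.a) ((\d.(\e.((d e) e))) w)) v) r)
Step 1: ((((\d.(\e.((d e) e))) w) v) r)
Step 2: (((\e.((w e) e)) v) r)

Answer: (((\e.((w e) e)) v) r)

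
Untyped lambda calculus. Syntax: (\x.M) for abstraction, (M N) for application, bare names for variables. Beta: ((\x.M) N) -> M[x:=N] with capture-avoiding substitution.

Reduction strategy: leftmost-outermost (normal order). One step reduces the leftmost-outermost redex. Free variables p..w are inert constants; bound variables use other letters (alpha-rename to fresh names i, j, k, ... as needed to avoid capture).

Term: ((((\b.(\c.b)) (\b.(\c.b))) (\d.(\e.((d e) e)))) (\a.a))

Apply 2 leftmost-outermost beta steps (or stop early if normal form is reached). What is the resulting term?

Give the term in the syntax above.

Answer: ((\b.(\c.b)) (\a.a))

Derivation:
Step 0: ((((\b.(\c.b)) (\b.(\c.b))) (\d.(\e.((d e) e)))) (\a.a))
Step 1: (((\c.(\b.(\c.b))) (\d.(\e.((d e) e)))) (\a.a))
Step 2: ((\b.(\c.b)) (\a.a))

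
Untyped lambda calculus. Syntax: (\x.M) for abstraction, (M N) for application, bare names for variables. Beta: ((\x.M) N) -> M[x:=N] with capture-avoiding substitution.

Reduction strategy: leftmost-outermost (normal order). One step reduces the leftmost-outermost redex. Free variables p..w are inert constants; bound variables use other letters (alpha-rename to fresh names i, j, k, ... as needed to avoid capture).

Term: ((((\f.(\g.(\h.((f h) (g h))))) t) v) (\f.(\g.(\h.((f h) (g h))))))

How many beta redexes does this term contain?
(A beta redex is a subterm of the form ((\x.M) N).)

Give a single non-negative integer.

Term: ((((\f.(\g.(\h.((f h) (g h))))) t) v) (\f.(\g.(\h.((f h) (g h))))))
  Redex: ((\f.(\g.(\h.((f h) (g h))))) t)
Total redexes: 1

Answer: 1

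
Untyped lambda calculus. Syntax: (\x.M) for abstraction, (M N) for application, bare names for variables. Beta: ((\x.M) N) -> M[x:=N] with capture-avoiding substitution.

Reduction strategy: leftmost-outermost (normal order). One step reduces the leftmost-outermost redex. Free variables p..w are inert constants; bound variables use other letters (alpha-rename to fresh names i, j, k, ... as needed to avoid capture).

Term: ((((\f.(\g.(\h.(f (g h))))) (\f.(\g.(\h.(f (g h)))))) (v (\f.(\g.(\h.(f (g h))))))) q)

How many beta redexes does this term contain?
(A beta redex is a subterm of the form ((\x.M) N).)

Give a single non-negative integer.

Term: ((((\f.(\g.(\h.(f (g h))))) (\f.(\g.(\h.(f (g h)))))) (v (\f.(\g.(\h.(f (g h))))))) q)
  Redex: ((\f.(\g.(\h.(f (g h))))) (\f.(\g.(\h.(f (g h))))))
Total redexes: 1

Answer: 1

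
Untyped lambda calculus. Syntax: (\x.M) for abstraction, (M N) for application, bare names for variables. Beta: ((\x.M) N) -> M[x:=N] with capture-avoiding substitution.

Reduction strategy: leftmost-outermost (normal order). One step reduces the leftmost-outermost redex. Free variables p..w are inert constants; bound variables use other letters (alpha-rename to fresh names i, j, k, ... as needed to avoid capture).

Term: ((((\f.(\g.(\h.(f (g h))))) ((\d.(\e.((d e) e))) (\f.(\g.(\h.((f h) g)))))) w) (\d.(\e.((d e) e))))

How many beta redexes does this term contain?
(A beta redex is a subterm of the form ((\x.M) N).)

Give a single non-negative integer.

Term: ((((\f.(\g.(\h.(f (g h))))) ((\d.(\e.((d e) e))) (\f.(\g.(\h.((f h) g)))))) w) (\d.(\e.((d e) e))))
  Redex: ((\f.(\g.(\h.(f (g h))))) ((\d.(\e.((d e) e))) (\f.(\g.(\h.((f h) g))))))
  Redex: ((\d.(\e.((d e) e))) (\f.(\g.(\h.((f h) g)))))
Total redexes: 2

Answer: 2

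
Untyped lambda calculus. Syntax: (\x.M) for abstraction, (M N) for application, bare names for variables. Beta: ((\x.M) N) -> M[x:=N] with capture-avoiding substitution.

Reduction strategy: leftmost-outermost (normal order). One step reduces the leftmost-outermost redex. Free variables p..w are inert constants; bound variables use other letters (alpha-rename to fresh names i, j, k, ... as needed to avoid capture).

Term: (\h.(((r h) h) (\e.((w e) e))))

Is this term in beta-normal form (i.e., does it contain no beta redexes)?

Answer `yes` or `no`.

Answer: yes

Derivation:
Term: (\h.(((r h) h) (\e.((w e) e))))
No beta redexes found.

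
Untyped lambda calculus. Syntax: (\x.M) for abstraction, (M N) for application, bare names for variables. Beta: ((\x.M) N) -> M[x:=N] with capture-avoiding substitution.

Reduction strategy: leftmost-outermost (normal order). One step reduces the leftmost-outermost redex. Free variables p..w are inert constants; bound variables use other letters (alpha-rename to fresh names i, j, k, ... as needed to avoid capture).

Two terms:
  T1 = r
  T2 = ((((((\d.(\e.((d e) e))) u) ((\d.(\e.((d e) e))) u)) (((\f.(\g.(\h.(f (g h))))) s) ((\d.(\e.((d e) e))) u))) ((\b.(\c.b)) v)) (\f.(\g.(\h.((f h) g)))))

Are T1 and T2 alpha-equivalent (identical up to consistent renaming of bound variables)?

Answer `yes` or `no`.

Term 1: r
Term 2: ((((((\d.(\e.((d e) e))) u) ((\d.(\e.((d e) e))) u)) (((\f.(\g.(\h.(f (g h))))) s) ((\d.(\e.((d e) e))) u))) ((\b.(\c.b)) v)) (\f.(\g.(\h.((f h) g)))))
Alpha-equivalence: compare structure up to binder renaming.
Result: False

Answer: no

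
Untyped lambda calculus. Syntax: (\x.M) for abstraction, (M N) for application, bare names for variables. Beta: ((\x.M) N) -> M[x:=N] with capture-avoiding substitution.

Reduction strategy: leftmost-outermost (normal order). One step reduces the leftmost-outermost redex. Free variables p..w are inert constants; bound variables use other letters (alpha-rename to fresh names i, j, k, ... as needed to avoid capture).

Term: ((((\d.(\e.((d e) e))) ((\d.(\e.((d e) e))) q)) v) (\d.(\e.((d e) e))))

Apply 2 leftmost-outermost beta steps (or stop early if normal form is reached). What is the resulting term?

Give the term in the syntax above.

Answer: (((((\d.(\e.((d e) e))) q) v) v) (\d.(\e.((d e) e))))

Derivation:
Step 0: ((((\d.(\e.((d e) e))) ((\d.(\e.((d e) e))) q)) v) (\d.(\e.((d e) e))))
Step 1: (((\e.((((\d.(\e.((d e) e))) q) e) e)) v) (\d.(\e.((d e) e))))
Step 2: (((((\d.(\e.((d e) e))) q) v) v) (\d.(\e.((d e) e))))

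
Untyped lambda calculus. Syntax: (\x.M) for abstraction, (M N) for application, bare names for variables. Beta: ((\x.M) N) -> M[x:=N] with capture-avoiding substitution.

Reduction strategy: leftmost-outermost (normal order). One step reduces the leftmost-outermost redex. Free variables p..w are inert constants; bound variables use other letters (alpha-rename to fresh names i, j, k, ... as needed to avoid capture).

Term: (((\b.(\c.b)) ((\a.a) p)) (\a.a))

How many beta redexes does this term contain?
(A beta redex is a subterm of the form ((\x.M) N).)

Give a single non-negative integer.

Term: (((\b.(\c.b)) ((\a.a) p)) (\a.a))
  Redex: ((\b.(\c.b)) ((\a.a) p))
  Redex: ((\a.a) p)
Total redexes: 2

Answer: 2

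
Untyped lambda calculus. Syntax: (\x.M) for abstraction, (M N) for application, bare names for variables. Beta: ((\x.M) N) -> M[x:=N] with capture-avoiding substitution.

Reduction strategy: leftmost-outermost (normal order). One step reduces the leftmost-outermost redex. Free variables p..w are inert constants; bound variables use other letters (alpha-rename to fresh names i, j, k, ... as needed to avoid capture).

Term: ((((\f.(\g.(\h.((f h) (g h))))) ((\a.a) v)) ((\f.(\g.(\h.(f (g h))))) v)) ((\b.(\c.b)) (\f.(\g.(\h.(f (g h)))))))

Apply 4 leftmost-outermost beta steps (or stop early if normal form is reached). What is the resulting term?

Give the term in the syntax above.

Answer: ((v ((\b.(\c.b)) (\f.(\g.(\h.(f (g h))))))) (((\f.(\g.(\h.(f (g h))))) v) ((\b.(\c.b)) (\f.(\g.(\h.(f (g h))))))))

Derivation:
Step 0: ((((\f.(\g.(\h.((f h) (g h))))) ((\a.a) v)) ((\f.(\g.(\h.(f (g h))))) v)) ((\b.(\c.b)) (\f.(\g.(\h.(f (g h)))))))
Step 1: (((\g.(\h.((((\a.a) v) h) (g h)))) ((\f.(\g.(\h.(f (g h))))) v)) ((\b.(\c.b)) (\f.(\g.(\h.(f (g h)))))))
Step 2: ((\h.((((\a.a) v) h) (((\f.(\g.(\h.(f (g h))))) v) h))) ((\b.(\c.b)) (\f.(\g.(\h.(f (g h)))))))
Step 3: ((((\a.a) v) ((\b.(\c.b)) (\f.(\g.(\h.(f (g h))))))) (((\f.(\g.(\h.(f (g h))))) v) ((\b.(\c.b)) (\f.(\g.(\h.(f (g h))))))))
Step 4: ((v ((\b.(\c.b)) (\f.(\g.(\h.(f (g h))))))) (((\f.(\g.(\h.(f (g h))))) v) ((\b.(\c.b)) (\f.(\g.(\h.(f (g h))))))))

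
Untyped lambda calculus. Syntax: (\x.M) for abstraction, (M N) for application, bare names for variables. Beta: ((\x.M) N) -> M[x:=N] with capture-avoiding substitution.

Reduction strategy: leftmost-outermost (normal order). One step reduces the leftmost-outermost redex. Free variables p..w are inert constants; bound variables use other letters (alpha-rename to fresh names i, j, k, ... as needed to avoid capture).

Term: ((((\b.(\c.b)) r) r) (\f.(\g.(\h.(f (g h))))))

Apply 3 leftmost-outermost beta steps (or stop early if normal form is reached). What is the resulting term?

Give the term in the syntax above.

Step 0: ((((\b.(\c.b)) r) r) (\f.(\g.(\h.(f (g h))))))
Step 1: (((\c.r) r) (\f.(\g.(\h.(f (g h))))))
Step 2: (r (\f.(\g.(\h.(f (g h))))))
Step 3: (normal form reached)

Answer: (r (\f.(\g.(\h.(f (g h))))))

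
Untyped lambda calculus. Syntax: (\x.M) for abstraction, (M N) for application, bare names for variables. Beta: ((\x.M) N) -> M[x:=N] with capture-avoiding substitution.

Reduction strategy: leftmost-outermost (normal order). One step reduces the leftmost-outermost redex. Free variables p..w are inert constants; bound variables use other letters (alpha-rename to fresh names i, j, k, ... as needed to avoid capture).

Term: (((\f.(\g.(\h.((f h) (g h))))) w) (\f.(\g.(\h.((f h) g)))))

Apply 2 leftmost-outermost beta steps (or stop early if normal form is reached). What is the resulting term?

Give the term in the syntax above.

Answer: (\h.((w h) ((\f.(\g.(\h.((f h) g)))) h)))

Derivation:
Step 0: (((\f.(\g.(\h.((f h) (g h))))) w) (\f.(\g.(\h.((f h) g)))))
Step 1: ((\g.(\h.((w h) (g h)))) (\f.(\g.(\h.((f h) g)))))
Step 2: (\h.((w h) ((\f.(\g.(\h.((f h) g)))) h)))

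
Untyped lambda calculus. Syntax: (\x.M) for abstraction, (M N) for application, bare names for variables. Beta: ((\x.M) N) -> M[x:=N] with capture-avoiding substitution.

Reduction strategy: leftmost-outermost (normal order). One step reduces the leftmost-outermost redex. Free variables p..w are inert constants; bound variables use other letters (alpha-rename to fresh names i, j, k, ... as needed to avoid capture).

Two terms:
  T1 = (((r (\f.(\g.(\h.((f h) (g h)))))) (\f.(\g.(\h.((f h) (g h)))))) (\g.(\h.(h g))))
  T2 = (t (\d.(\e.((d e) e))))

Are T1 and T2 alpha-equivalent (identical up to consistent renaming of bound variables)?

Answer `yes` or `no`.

Answer: no

Derivation:
Term 1: (((r (\f.(\g.(\h.((f h) (g h)))))) (\f.(\g.(\h.((f h) (g h)))))) (\g.(\h.(h g))))
Term 2: (t (\d.(\e.((d e) e))))
Alpha-equivalence: compare structure up to binder renaming.
Result: False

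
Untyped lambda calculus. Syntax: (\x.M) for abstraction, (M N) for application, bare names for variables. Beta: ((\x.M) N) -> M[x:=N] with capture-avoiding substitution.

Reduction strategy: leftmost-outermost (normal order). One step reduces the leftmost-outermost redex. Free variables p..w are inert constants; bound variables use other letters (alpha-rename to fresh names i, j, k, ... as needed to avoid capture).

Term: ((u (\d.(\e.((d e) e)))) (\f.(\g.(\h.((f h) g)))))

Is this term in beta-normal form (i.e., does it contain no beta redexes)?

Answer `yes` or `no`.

Term: ((u (\d.(\e.((d e) e)))) (\f.(\g.(\h.((f h) g)))))
No beta redexes found.

Answer: yes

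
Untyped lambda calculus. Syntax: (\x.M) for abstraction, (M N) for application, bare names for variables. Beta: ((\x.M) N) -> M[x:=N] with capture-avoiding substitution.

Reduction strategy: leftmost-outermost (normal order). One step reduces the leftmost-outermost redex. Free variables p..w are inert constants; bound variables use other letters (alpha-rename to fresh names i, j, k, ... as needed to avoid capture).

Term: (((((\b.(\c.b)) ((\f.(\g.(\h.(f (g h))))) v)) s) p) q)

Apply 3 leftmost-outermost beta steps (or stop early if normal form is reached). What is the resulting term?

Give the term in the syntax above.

Answer: (((\g.(\h.(v (g h)))) p) q)

Derivation:
Step 0: (((((\b.(\c.b)) ((\f.(\g.(\h.(f (g h))))) v)) s) p) q)
Step 1: ((((\c.((\f.(\g.(\h.(f (g h))))) v)) s) p) q)
Step 2: ((((\f.(\g.(\h.(f (g h))))) v) p) q)
Step 3: (((\g.(\h.(v (g h)))) p) q)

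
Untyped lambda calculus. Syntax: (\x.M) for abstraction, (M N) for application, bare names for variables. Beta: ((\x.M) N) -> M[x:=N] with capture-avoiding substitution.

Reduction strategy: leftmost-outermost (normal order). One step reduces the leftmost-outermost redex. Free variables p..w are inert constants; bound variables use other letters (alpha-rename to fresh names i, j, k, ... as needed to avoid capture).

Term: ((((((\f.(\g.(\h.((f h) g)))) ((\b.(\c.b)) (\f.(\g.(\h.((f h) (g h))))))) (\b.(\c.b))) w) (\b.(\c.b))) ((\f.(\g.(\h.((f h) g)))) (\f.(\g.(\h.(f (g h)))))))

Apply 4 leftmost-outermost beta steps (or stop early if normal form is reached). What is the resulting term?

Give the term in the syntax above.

Answer: (((((\c.(\f.(\g.(\h.((f h) (g h)))))) w) (\b.(\c.b))) (\b.(\c.b))) ((\f.(\g.(\h.((f h) g)))) (\f.(\g.(\h.(f (g h)))))))

Derivation:
Step 0: ((((((\f.(\g.(\h.((f h) g)))) ((\b.(\c.b)) (\f.(\g.(\h.((f h) (g h))))))) (\b.(\c.b))) w) (\b.(\c.b))) ((\f.(\g.(\h.((f h) g)))) (\f.(\g.(\h.(f (g h)))))))
Step 1: (((((\g.(\h.((((\b.(\c.b)) (\f.(\g.(\h.((f h) (g h)))))) h) g))) (\b.(\c.b))) w) (\b.(\c.b))) ((\f.(\g.(\h.((f h) g)))) (\f.(\g.(\h.(f (g h)))))))
Step 2: ((((\h.((((\b.(\c.b)) (\f.(\g.(\h.((f h) (g h)))))) h) (\b.(\c.b)))) w) (\b.(\c.b))) ((\f.(\g.(\h.((f h) g)))) (\f.(\g.(\h.(f (g h)))))))
Step 3: ((((((\b.(\c.b)) (\f.(\g.(\h.((f h) (g h)))))) w) (\b.(\c.b))) (\b.(\c.b))) ((\f.(\g.(\h.((f h) g)))) (\f.(\g.(\h.(f (g h)))))))
Step 4: (((((\c.(\f.(\g.(\h.((f h) (g h)))))) w) (\b.(\c.b))) (\b.(\c.b))) ((\f.(\g.(\h.((f h) g)))) (\f.(\g.(\h.(f (g h)))))))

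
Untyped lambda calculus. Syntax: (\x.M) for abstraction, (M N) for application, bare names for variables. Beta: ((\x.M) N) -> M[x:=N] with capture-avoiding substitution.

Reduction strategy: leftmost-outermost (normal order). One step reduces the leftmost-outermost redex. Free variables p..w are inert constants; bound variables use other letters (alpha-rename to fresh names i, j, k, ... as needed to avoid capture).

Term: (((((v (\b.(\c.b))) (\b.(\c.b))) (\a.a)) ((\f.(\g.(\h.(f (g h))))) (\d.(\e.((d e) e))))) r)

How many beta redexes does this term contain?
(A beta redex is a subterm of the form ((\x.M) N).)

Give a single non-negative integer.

Answer: 1

Derivation:
Term: (((((v (\b.(\c.b))) (\b.(\c.b))) (\a.a)) ((\f.(\g.(\h.(f (g h))))) (\d.(\e.((d e) e))))) r)
  Redex: ((\f.(\g.(\h.(f (g h))))) (\d.(\e.((d e) e))))
Total redexes: 1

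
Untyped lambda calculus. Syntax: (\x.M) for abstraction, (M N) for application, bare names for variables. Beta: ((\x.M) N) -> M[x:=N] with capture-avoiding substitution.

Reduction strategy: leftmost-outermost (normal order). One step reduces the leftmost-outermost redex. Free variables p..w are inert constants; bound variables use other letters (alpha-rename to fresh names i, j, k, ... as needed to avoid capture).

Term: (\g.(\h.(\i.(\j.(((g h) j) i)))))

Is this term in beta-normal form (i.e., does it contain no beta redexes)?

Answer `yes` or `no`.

Term: (\g.(\h.(\i.(\j.(((g h) j) i)))))
No beta redexes found.

Answer: yes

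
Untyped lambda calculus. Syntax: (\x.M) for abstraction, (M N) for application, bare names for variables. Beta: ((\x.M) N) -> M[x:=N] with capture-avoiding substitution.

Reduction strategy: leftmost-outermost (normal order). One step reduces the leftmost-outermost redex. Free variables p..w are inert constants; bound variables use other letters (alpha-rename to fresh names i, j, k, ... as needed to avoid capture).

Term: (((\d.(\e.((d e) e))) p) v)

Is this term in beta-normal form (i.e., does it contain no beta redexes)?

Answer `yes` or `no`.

Term: (((\d.(\e.((d e) e))) p) v)
Found 1 beta redex(es).

Answer: no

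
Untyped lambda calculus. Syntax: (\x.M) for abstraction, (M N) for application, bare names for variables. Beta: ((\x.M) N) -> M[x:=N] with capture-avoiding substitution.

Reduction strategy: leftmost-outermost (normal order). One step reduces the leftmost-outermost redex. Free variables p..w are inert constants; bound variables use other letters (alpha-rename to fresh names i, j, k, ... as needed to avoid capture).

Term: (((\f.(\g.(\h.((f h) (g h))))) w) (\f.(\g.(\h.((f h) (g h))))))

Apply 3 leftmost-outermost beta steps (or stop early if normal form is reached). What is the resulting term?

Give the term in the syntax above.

Answer: (\h.((w h) (\g.(\i.((h i) (g i))))))

Derivation:
Step 0: (((\f.(\g.(\h.((f h) (g h))))) w) (\f.(\g.(\h.((f h) (g h))))))
Step 1: ((\g.(\h.((w h) (g h)))) (\f.(\g.(\h.((f h) (g h))))))
Step 2: (\h.((w h) ((\f.(\g.(\h.((f h) (g h))))) h)))
Step 3: (\h.((w h) (\g.(\i.((h i) (g i))))))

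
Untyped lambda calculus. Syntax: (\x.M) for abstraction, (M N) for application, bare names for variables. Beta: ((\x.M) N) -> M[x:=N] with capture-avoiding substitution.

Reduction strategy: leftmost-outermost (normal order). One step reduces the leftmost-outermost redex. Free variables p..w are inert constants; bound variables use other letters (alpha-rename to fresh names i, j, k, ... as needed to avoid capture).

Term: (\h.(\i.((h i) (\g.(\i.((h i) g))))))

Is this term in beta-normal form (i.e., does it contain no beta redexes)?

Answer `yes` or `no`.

Term: (\h.(\i.((h i) (\g.(\i.((h i) g))))))
No beta redexes found.

Answer: yes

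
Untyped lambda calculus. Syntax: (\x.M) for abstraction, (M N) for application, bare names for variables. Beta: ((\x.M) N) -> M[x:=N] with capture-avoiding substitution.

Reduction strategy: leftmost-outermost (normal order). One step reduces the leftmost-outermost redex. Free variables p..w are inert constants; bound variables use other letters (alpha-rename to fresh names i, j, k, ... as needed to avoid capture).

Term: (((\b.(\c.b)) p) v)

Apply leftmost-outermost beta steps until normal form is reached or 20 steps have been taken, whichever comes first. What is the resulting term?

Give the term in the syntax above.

Step 0: (((\b.(\c.b)) p) v)
Step 1: ((\c.p) v)
Step 2: p

Answer: p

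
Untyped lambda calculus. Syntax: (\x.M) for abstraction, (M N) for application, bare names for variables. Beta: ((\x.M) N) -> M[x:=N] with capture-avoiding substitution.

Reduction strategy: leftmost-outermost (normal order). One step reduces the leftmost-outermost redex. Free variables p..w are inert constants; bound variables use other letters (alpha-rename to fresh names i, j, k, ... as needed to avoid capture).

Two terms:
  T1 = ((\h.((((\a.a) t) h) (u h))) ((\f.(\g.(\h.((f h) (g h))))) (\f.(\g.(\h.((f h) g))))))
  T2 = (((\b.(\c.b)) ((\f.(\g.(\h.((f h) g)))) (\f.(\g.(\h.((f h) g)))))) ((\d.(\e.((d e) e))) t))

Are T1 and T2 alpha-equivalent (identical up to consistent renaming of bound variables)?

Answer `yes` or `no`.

Term 1: ((\h.((((\a.a) t) h) (u h))) ((\f.(\g.(\h.((f h) (g h))))) (\f.(\g.(\h.((f h) g))))))
Term 2: (((\b.(\c.b)) ((\f.(\g.(\h.((f h) g)))) (\f.(\g.(\h.((f h) g)))))) ((\d.(\e.((d e) e))) t))
Alpha-equivalence: compare structure up to binder renaming.
Result: False

Answer: no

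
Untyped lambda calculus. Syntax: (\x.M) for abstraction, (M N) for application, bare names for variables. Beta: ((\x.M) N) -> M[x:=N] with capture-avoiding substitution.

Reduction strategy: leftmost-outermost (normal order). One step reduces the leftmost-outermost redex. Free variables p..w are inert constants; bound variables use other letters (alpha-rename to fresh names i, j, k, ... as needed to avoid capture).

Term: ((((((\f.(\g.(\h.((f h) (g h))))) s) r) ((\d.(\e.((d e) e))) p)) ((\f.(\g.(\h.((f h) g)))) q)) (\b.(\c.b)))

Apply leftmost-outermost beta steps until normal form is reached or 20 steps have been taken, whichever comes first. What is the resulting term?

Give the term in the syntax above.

Step 0: ((((((\f.(\g.(\h.((f h) (g h))))) s) r) ((\d.(\e.((d e) e))) p)) ((\f.(\g.(\h.((f h) g)))) q)) (\b.(\c.b)))
Step 1: (((((\g.(\h.((s h) (g h)))) r) ((\d.(\e.((d e) e))) p)) ((\f.(\g.(\h.((f h) g)))) q)) (\b.(\c.b)))
Step 2: ((((\h.((s h) (r h))) ((\d.(\e.((d e) e))) p)) ((\f.(\g.(\h.((f h) g)))) q)) (\b.(\c.b)))
Step 3: ((((s ((\d.(\e.((d e) e))) p)) (r ((\d.(\e.((d e) e))) p))) ((\f.(\g.(\h.((f h) g)))) q)) (\b.(\c.b)))
Step 4: ((((s (\e.((p e) e))) (r ((\d.(\e.((d e) e))) p))) ((\f.(\g.(\h.((f h) g)))) q)) (\b.(\c.b)))
Step 5: ((((s (\e.((p e) e))) (r (\e.((p e) e)))) ((\f.(\g.(\h.((f h) g)))) q)) (\b.(\c.b)))
Step 6: ((((s (\e.((p e) e))) (r (\e.((p e) e)))) (\g.(\h.((q h) g)))) (\b.(\c.b)))

Answer: ((((s (\e.((p e) e))) (r (\e.((p e) e)))) (\g.(\h.((q h) g)))) (\b.(\c.b)))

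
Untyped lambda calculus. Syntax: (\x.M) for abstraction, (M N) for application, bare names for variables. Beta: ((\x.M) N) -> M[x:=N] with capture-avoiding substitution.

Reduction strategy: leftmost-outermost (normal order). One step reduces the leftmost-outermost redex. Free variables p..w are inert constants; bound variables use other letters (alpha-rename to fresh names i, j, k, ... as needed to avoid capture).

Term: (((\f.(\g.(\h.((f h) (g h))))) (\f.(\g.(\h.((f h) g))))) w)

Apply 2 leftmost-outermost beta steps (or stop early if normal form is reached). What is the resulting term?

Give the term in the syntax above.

Step 0: (((\f.(\g.(\h.((f h) (g h))))) (\f.(\g.(\h.((f h) g))))) w)
Step 1: ((\g.(\h.(((\f.(\g.(\h.((f h) g)))) h) (g h)))) w)
Step 2: (\h.(((\f.(\g.(\h.((f h) g)))) h) (w h)))

Answer: (\h.(((\f.(\g.(\h.((f h) g)))) h) (w h)))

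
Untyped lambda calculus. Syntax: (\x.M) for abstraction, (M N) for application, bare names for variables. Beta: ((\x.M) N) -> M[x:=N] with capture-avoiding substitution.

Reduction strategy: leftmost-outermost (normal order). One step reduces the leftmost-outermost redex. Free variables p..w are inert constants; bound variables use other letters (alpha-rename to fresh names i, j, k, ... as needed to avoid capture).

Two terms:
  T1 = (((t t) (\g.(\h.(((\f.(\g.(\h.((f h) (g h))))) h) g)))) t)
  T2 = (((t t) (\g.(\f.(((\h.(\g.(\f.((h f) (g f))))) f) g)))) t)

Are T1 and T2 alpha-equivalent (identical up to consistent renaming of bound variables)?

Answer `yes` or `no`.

Answer: yes

Derivation:
Term 1: (((t t) (\g.(\h.(((\f.(\g.(\h.((f h) (g h))))) h) g)))) t)
Term 2: (((t t) (\g.(\f.(((\h.(\g.(\f.((h f) (g f))))) f) g)))) t)
Alpha-equivalence: compare structure up to binder renaming.
Result: True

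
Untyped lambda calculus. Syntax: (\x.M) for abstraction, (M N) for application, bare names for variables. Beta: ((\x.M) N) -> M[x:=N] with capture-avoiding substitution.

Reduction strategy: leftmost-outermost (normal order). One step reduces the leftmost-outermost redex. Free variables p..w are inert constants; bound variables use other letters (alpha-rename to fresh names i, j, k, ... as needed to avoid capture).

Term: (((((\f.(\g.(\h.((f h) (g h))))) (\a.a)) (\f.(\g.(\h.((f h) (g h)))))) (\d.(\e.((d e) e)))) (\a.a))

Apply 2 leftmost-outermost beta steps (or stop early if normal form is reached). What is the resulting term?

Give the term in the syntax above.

Answer: (((\h.(((\a.a) h) ((\f.(\g.(\h.((f h) (g h))))) h))) (\d.(\e.((d e) e)))) (\a.a))

Derivation:
Step 0: (((((\f.(\g.(\h.((f h) (g h))))) (\a.a)) (\f.(\g.(\h.((f h) (g h)))))) (\d.(\e.((d e) e)))) (\a.a))
Step 1: ((((\g.(\h.(((\a.a) h) (g h)))) (\f.(\g.(\h.((f h) (g h)))))) (\d.(\e.((d e) e)))) (\a.a))
Step 2: (((\h.(((\a.a) h) ((\f.(\g.(\h.((f h) (g h))))) h))) (\d.(\e.((d e) e)))) (\a.a))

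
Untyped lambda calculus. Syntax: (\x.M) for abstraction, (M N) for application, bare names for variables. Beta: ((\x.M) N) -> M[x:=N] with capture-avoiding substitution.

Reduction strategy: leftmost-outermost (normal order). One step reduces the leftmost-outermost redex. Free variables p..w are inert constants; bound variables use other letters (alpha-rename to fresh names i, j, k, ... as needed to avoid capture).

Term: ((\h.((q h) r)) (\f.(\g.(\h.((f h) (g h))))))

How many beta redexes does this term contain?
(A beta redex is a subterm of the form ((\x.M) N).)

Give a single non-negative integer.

Answer: 1

Derivation:
Term: ((\h.((q h) r)) (\f.(\g.(\h.((f h) (g h))))))
  Redex: ((\h.((q h) r)) (\f.(\g.(\h.((f h) (g h))))))
Total redexes: 1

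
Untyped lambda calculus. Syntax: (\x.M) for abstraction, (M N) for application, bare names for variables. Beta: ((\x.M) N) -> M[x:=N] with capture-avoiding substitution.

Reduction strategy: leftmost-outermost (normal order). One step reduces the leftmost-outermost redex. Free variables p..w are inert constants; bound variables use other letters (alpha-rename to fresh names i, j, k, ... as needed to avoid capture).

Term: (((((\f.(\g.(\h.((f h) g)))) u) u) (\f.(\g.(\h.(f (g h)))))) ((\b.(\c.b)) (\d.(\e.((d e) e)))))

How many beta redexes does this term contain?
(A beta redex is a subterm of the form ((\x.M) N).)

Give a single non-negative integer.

Term: (((((\f.(\g.(\h.((f h) g)))) u) u) (\f.(\g.(\h.(f (g h)))))) ((\b.(\c.b)) (\d.(\e.((d e) e)))))
  Redex: ((\f.(\g.(\h.((f h) g)))) u)
  Redex: ((\b.(\c.b)) (\d.(\e.((d e) e))))
Total redexes: 2

Answer: 2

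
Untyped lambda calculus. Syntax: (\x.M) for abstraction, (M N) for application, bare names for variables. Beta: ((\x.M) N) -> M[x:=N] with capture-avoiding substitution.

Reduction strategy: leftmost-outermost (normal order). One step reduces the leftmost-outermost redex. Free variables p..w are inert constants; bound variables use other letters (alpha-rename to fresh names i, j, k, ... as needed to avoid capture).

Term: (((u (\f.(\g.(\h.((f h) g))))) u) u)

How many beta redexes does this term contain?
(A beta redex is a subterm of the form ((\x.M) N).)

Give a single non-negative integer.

Answer: 0

Derivation:
Term: (((u (\f.(\g.(\h.((f h) g))))) u) u)
  (no redexes)
Total redexes: 0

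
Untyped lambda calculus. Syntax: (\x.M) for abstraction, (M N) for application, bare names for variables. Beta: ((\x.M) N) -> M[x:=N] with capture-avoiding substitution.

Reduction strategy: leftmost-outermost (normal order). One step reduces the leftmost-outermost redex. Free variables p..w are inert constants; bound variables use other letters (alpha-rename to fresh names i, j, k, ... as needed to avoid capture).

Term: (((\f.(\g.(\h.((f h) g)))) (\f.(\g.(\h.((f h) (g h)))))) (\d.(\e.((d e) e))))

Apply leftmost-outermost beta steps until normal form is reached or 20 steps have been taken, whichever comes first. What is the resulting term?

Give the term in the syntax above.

Step 0: (((\f.(\g.(\h.((f h) g)))) (\f.(\g.(\h.((f h) (g h)))))) (\d.(\e.((d e) e))))
Step 1: ((\g.(\h.(((\f.(\g.(\h.((f h) (g h))))) h) g))) (\d.(\e.((d e) e))))
Step 2: (\h.(((\f.(\g.(\h.((f h) (g h))))) h) (\d.(\e.((d e) e)))))
Step 3: (\h.((\g.(\i.((h i) (g i)))) (\d.(\e.((d e) e)))))
Step 4: (\h.(\i.((h i) ((\d.(\e.((d e) e))) i))))
Step 5: (\h.(\i.((h i) (\e.((i e) e)))))

Answer: (\h.(\i.((h i) (\e.((i e) e)))))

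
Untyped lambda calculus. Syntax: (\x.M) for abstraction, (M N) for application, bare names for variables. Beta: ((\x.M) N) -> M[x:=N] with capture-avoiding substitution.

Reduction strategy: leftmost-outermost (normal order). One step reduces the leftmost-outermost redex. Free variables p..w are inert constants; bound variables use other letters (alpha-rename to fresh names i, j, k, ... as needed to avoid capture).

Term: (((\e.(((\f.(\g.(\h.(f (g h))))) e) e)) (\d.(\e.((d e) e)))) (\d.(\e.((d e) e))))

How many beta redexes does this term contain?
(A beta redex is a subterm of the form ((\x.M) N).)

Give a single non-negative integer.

Answer: 2

Derivation:
Term: (((\e.(((\f.(\g.(\h.(f (g h))))) e) e)) (\d.(\e.((d e) e)))) (\d.(\e.((d e) e))))
  Redex: ((\e.(((\f.(\g.(\h.(f (g h))))) e) e)) (\d.(\e.((d e) e))))
  Redex: ((\f.(\g.(\h.(f (g h))))) e)
Total redexes: 2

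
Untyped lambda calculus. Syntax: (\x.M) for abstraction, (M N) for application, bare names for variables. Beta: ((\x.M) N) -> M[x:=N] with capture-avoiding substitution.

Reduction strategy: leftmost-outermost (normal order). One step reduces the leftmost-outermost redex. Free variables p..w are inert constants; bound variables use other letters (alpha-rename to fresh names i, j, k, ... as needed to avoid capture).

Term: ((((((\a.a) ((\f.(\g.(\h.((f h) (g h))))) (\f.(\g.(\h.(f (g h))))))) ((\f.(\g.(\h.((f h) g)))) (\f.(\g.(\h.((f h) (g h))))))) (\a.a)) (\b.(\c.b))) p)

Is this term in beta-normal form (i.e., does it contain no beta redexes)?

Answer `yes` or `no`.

Term: ((((((\a.a) ((\f.(\g.(\h.((f h) (g h))))) (\f.(\g.(\h.(f (g h))))))) ((\f.(\g.(\h.((f h) g)))) (\f.(\g.(\h.((f h) (g h))))))) (\a.a)) (\b.(\c.b))) p)
Found 3 beta redex(es).

Answer: no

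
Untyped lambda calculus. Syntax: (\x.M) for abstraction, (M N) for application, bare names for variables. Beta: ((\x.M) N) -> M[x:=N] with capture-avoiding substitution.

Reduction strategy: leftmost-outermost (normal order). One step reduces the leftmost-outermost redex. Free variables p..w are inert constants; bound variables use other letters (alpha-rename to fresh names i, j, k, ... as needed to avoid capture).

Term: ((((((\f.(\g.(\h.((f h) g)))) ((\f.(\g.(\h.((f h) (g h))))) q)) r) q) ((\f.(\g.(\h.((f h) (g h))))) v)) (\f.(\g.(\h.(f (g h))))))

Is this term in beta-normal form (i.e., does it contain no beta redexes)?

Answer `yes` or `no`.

Term: ((((((\f.(\g.(\h.((f h) g)))) ((\f.(\g.(\h.((f h) (g h))))) q)) r) q) ((\f.(\g.(\h.((f h) (g h))))) v)) (\f.(\g.(\h.(f (g h))))))
Found 3 beta redex(es).

Answer: no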